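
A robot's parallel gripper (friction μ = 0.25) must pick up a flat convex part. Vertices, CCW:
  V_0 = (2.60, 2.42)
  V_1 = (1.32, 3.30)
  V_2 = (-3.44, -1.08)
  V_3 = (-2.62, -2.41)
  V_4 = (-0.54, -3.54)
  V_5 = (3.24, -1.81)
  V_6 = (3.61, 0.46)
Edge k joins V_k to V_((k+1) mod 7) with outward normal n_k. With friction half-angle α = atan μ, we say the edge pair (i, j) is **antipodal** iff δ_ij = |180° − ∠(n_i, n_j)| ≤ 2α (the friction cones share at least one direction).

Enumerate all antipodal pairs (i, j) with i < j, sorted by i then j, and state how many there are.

α = atan 0.25 = 14.04°;  2α = 28.07°
n_0 = (+0.5665, +0.8240)
n_1 = (-0.6771, +0.7359)
n_2 = (-0.8512, -0.5248)
n_3 = (-0.4774, -0.8787)
n_4 = (+0.4162, -0.9093)
n_5 = (+0.9870, -0.1609)
n_6 = (+0.8889, +0.4581)
  (0,1): δ = 102.87°  ·
  (0,2): δ = 23.84°  ✓
  (0,3): δ = 5.99°  ✓
  (0,4): δ = 59.10°  ·
  (0,5): δ = 115.25°  ·
  (0,6): δ = 151.77°  ·
  (1,2): δ = 100.96°  ·
  (1,3): δ = 71.13°  ·
  (1,4): δ = 18.03°  ✓
  (1,5): δ = 38.12°  ·
  (1,6): δ = 74.64°  ·
  (2,3): δ = 150.17°  ·
  (2,4): δ = 97.06°  ·
  (2,5): δ = 40.91°  ·
  (2,6): δ = 4.39°  ✓
  (3,4): δ = 126.89°  ·
  (3,5): δ = 70.74°  ·
  (3,6): δ = 34.22°  ·
  (4,5): δ = 123.85°  ·
  (4,6): δ = 87.33°  ·
  (5,6): δ = 143.48°  ·
antipodal pairs: 4

count = 4; pairs: (0,2), (0,3), (1,4), (2,6)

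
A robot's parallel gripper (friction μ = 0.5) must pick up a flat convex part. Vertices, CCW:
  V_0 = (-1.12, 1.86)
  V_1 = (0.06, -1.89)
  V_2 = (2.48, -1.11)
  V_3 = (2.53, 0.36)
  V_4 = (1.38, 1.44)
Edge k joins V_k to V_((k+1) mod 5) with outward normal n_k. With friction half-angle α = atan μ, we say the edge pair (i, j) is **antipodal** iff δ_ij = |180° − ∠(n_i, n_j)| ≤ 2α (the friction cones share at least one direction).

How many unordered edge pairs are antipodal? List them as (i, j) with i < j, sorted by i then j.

α = atan 0.5 = 26.57°;  2α = 53.13°
n_0 = (-0.9539, -0.3002)
n_1 = (+0.3068, -0.9518)
n_2 = (+0.9994, -0.0340)
n_3 = (+0.6846, +0.7289)
n_4 = (+0.1657, +0.9862)
  (0,1): δ = 89.60°  ·
  (0,2): δ = 19.42°  ✓
  (0,3): δ = 29.33°  ✓
  (0,4): δ = 63.00°  ·
  (1,2): δ = 109.81°  ·
  (1,3): δ = 61.07°  ·
  (1,4): δ = 27.40°  ✓
  (2,3): δ = 131.25°  ·
  (2,4): δ = 97.59°  ·
  (3,4): δ = 146.33°  ·
antipodal pairs: 3

count = 3; pairs: (0,2), (0,3), (1,4)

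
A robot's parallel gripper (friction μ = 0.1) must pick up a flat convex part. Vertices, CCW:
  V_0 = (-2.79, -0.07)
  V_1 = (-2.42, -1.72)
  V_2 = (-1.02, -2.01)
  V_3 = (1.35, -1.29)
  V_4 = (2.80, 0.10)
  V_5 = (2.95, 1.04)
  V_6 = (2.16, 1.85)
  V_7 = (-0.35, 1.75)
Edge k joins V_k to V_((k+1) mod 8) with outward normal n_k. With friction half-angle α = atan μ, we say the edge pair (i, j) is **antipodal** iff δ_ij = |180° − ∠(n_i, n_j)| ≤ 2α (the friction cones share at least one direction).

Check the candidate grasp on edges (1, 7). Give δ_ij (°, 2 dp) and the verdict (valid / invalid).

δ = 48.42°, invalid

α = atan 0.1 = 5.71°;  2α = 11.42°
edge 1: e_1 = (+1.40, -0.29);  n_1 = (-0.2028, -0.9792)
edge 7: e_7 = (-2.44, -1.82);  n_7 = (-0.5979, +0.8016)
∠(n_1, n_7) = 131.58°
δ = |180° − 131.58°| = 48.42°
48.42° > 2α = 11.42°  →  invalid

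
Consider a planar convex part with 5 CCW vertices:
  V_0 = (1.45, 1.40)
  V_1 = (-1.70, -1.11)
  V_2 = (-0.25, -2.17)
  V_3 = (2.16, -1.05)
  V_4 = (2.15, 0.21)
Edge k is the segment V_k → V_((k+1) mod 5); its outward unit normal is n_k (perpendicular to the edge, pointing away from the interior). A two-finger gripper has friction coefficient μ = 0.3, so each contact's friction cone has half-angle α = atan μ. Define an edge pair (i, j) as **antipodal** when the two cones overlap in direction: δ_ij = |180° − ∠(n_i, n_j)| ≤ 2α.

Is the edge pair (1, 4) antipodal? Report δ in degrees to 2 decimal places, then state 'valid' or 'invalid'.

δ = 23.37°, valid

α = atan 0.3 = 16.70°;  2α = 33.40°
edge 1: e_1 = (+1.45, -1.06);  n_1 = (-0.5902, -0.8073)
edge 4: e_4 = (-0.70, +1.19);  n_4 = (+0.8619, +0.5070)
∠(n_1, n_4) = 156.63°
δ = |180° − 156.63°| = 23.37°
23.37° ≤ 2α = 33.40°  →  valid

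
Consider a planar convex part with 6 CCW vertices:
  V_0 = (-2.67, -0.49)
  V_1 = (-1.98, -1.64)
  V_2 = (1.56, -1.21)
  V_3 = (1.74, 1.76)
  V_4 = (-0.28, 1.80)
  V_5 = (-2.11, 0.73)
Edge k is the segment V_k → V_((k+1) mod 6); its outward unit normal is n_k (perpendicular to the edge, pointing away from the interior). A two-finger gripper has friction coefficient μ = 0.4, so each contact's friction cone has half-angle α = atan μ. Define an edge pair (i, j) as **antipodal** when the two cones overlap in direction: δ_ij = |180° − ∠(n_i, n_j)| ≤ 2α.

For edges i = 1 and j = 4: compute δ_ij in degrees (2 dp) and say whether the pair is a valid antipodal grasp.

α = atan 0.4 = 21.80°;  2α = 43.60°
edge 1: e_1 = (+3.54, +0.43);  n_1 = (+0.1206, -0.9927)
edge 4: e_4 = (-1.83, -1.07);  n_4 = (-0.5048, +0.8633)
∠(n_1, n_4) = 156.61°
δ = |180° − 156.61°| = 23.39°
23.39° ≤ 2α = 43.60°  →  valid

δ = 23.39°, valid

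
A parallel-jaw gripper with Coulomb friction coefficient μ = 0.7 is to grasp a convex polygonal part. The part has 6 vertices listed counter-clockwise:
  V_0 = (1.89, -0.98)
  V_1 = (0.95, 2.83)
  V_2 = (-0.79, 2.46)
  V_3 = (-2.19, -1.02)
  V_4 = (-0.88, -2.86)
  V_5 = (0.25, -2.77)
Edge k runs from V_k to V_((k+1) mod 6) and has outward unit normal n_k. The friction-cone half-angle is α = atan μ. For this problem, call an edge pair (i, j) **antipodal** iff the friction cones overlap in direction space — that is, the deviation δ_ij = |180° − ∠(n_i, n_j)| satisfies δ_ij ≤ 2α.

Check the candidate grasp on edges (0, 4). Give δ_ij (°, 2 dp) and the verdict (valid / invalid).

α = atan 0.7 = 34.99°;  2α = 69.98°
edge 0: e_0 = (-0.94, +3.81);  n_0 = (+0.9709, +0.2395)
edge 4: e_4 = (+1.13, +0.09);  n_4 = (+0.0794, -0.9968)
∠(n_0, n_4) = 99.31°
δ = |180° − 99.31°| = 80.69°
80.69° > 2α = 69.98°  →  invalid

δ = 80.69°, invalid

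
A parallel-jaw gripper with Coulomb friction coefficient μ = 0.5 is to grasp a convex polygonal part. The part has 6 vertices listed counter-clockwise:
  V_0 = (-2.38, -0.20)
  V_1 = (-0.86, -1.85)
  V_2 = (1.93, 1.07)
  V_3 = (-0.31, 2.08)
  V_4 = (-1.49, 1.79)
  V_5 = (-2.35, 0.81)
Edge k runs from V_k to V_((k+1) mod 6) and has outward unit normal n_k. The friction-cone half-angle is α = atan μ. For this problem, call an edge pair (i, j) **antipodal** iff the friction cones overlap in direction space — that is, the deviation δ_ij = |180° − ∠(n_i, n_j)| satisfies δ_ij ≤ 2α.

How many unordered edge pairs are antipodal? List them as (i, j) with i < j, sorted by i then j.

count = 4; pairs: (0,2), (1,3), (1,4), (1,5)

α = atan 0.5 = 26.57°;  2α = 53.13°
n_0 = (-0.7355, -0.6775)
n_1 = (+0.7230, -0.6908)
n_2 = (+0.4110, +0.9116)
n_3 = (-0.2387, +0.9711)
n_4 = (-0.7516, +0.6596)
n_5 = (-0.9996, +0.0297)
  (0,1): δ = 86.35°  ·
  (0,2): δ = 23.08°  ✓
  (0,3): δ = 61.16°  ·
  (0,4): δ = 96.08°  ·
  (0,5): δ = 135.65°  ·
  (1,2): δ = 70.57°  ·
  (1,3): δ = 32.50°  ✓
  (1,4): δ = 2.43°  ✓
  (1,5): δ = 41.99°  ✓
  (2,3): δ = 141.92°  ·
  (2,4): δ = 107.00°  ·
  (2,5): δ = 67.43°  ·
  (3,4): δ = 145.08°  ·
  (3,5): δ = 105.51°  ·
  (4,5): δ = 140.43°  ·
antipodal pairs: 4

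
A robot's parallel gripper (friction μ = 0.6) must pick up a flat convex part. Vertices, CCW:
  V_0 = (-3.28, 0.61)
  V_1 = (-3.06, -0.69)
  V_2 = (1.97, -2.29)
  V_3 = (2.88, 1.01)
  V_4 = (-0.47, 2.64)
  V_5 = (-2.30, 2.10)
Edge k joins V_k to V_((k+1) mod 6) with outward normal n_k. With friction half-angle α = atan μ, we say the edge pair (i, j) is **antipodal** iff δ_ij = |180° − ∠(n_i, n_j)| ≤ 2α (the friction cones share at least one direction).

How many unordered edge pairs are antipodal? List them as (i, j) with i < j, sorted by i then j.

count = 6; pairs: (0,2), (0,3), (1,3), (1,4), (2,4), (2,5)

α = atan 0.6 = 30.96°;  2α = 61.93°
n_0 = (-0.9860, -0.1669)
n_1 = (-0.3031, -0.9530)
n_2 = (+0.9640, -0.2658)
n_3 = (+0.4375, +0.8992)
n_4 = (-0.2830, +0.9591)
n_5 = (-0.8355, +0.5495)
  (0,1): δ = 117.25°  ·
  (0,2): δ = 25.02°  ✓
  (0,3): δ = 54.45°  ✓
  (0,4): δ = 96.84°  ·
  (0,5): δ = 137.06°  ·
  (1,2): δ = 87.77°  ·
  (1,3): δ = 8.30°  ✓
  (1,4): δ = 34.09°  ✓
  (1,5): δ = 74.31°  ·
  (2,3): δ = 100.53°  ·
  (2,4): δ = 58.14°  ✓
  (2,5): δ = 17.92°  ✓
  (3,4): δ = 137.61°  ·
  (3,5): δ = 97.39°  ·
  (4,5): δ = 139.77°  ·
antipodal pairs: 6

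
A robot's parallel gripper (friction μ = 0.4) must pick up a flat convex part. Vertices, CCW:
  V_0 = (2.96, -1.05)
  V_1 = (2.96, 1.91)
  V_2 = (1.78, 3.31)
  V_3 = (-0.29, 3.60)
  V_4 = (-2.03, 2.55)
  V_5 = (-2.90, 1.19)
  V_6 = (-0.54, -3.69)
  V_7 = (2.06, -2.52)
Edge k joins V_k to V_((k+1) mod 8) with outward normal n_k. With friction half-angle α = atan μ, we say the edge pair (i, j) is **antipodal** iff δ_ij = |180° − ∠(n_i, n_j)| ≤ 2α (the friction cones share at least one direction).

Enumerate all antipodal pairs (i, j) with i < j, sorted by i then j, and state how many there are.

α = atan 0.4 = 21.80°;  2α = 43.60°
n_0 = (+1.0000, -0.0000)
n_1 = (+0.7646, +0.6445)
n_2 = (+0.1387, +0.9903)
n_3 = (-0.5167, +0.8562)
n_4 = (-0.8424, +0.5389)
n_5 = (-0.9003, -0.4354)
n_6 = (+0.4104, -0.9119)
n_7 = (+0.8529, -0.5222)
  (0,1): δ = 139.87°  ·
  (0,2): δ = 97.98°  ·
  (0,3): δ = 58.89°  ·
  (0,4): δ = 32.61°  ✓
  (0,5): δ = 25.81°  ✓
  (0,6): δ = 114.23°  ·
  (0,7): δ = 148.52°  ·
  (1,2): δ = 138.10°  ·
  (1,3): δ = 99.02°  ·
  (1,4): δ = 72.73°  ·
  (1,5): δ = 14.32°  ✓
  (1,6): δ = 74.10°  ·
  (1,7): δ = 108.40°  ·
  (2,3): δ = 140.92°  ·
  (2,4): δ = 114.63°  ·
  (2,5): δ = 56.22°  ·
  (2,6): δ = 32.20°  ✓
  (2,7): δ = 66.50°  ·
  (3,4): δ = 153.72°  ·
  (3,5): δ = 95.30°  ·
  (3,6): δ = 6.88°  ✓
  (3,7): δ = 27.41°  ✓
  (4,5): δ = 121.58°  ·
  (4,6): δ = 33.16°  ✓
  (4,7): δ = 1.13°  ✓
  (5,6): δ = 91.58°  ·
  (5,7): δ = 57.29°  ·
  (6,7): δ = 145.70°  ·
antipodal pairs: 8

count = 8; pairs: (0,4), (0,5), (1,5), (2,6), (3,6), (3,7), (4,6), (4,7)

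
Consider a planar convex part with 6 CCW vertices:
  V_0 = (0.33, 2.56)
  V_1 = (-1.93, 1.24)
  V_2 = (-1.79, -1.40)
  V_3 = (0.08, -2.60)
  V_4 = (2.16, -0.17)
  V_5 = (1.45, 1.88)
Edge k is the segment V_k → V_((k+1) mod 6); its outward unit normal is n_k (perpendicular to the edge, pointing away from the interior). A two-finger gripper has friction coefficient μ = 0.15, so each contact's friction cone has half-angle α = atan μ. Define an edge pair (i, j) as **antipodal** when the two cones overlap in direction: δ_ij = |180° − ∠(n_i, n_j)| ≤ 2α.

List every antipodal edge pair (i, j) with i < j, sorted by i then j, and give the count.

count = 2; pairs: (1,4), (2,5)

α = atan 0.15 = 8.53°;  2α = 17.06°
n_0 = (-0.5043, +0.8635)
n_1 = (-0.9986, -0.0530)
n_2 = (-0.5401, -0.8416)
n_3 = (+0.7597, -0.6503)
n_4 = (+0.9449, +0.3273)
n_5 = (+0.5190, +0.8548)
  (0,1): δ = 117.25°  ·
  (0,2): δ = 62.98°  ·
  (0,3): δ = 19.15°  ·
  (0,4): δ = 78.82°  ·
  (0,5): δ = 118.45°  ·
  (1,2): δ = 125.72°  ·
  (1,3): δ = 43.60°  ·
  (1,4): δ = 16.07°  ✓
  (1,5): δ = 55.70°  ·
  (2,3): δ = 97.87°  ·
  (2,4): δ = 38.21°  ·
  (2,5): δ = 1.43°  ✓
  (3,4): δ = 120.33°  ·
  (3,5): δ = 80.70°  ·
  (4,5): δ = 140.37°  ·
antipodal pairs: 2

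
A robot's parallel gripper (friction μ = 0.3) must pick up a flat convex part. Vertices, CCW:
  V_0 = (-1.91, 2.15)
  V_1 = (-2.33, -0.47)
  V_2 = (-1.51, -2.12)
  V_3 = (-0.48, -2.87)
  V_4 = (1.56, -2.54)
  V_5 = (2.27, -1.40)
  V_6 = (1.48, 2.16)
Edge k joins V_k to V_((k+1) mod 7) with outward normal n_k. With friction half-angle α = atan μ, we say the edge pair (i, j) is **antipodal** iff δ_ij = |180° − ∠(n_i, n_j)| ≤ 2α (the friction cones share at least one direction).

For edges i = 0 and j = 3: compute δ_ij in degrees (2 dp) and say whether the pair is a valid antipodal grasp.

δ = 71.70°, invalid

α = atan 0.3 = 16.70°;  2α = 33.40°
edge 0: e_0 = (-0.42, -2.62);  n_0 = (-0.9874, +0.1583)
edge 3: e_3 = (+2.04, +0.33);  n_3 = (+0.1597, -0.9872)
∠(n_0, n_3) = 108.30°
δ = |180° − 108.30°| = 71.70°
71.70° > 2α = 33.40°  →  invalid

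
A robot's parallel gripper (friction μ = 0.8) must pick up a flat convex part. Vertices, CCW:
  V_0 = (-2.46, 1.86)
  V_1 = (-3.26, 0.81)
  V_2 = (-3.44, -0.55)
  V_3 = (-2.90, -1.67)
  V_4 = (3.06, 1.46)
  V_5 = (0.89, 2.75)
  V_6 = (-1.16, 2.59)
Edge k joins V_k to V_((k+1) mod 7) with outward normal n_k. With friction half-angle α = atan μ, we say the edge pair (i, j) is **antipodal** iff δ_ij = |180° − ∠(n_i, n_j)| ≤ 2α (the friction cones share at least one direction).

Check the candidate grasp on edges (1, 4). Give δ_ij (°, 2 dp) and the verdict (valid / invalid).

δ = 66.81°, valid

α = atan 0.8 = 38.66°;  2α = 77.32°
edge 1: e_1 = (-0.18, -1.36);  n_1 = (-0.9914, +0.1312)
edge 4: e_4 = (-2.17, +1.29);  n_4 = (+0.5110, +0.8596)
∠(n_1, n_4) = 113.19°
δ = |180° − 113.19°| = 66.81°
66.81° ≤ 2α = 77.32°  →  valid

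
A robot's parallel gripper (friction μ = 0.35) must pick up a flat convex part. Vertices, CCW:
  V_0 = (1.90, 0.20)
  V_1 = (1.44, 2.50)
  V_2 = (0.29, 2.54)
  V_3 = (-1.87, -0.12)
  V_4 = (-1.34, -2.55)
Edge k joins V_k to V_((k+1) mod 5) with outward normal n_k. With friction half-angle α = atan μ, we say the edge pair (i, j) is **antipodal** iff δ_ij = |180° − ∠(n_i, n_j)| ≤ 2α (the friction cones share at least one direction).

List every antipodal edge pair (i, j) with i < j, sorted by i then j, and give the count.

count = 2; pairs: (0,3), (2,4)

α = atan 0.35 = 19.29°;  2α = 38.58°
n_0 = (+0.9806, +0.1961)
n_1 = (+0.0348, +0.9994)
n_2 = (-0.7763, +0.6304)
n_3 = (-0.9770, -0.2131)
n_4 = (+0.6471, -0.7624)
  (0,1): δ = 103.30°  ·
  (0,2): δ = 50.39°  ·
  (0,3): δ = 0.99°  ✓
  (0,4): δ = 119.01°  ·
  (1,2): δ = 127.09°  ·
  (1,3): δ = 75.70°  ·
  (1,4): δ = 42.32°  ·
  (2,3): δ = 128.62°  ·
  (2,4): δ = 10.60°  ✓
  (3,4): δ = 61.98°  ·
antipodal pairs: 2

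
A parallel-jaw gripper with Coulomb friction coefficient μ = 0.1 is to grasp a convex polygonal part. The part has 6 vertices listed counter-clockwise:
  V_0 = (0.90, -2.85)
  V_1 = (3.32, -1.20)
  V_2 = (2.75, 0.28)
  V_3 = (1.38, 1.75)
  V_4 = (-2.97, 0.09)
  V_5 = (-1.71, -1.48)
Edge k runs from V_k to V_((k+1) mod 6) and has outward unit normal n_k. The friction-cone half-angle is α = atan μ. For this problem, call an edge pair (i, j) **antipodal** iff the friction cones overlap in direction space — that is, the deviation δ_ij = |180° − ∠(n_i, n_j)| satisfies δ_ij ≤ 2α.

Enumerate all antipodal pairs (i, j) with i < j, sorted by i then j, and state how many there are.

count = 1; pairs: (2,4)

α = atan 0.1 = 5.71°;  2α = 11.42°
n_0 = (+0.5633, -0.8262)
n_1 = (+0.9332, +0.3594)
n_2 = (+0.7316, +0.6818)
n_3 = (-0.3565, +0.9343)
n_4 = (-0.7799, -0.6259)
n_5 = (-0.4648, -0.8854)
  (0,1): δ = 103.22°  ·
  (0,2): δ = 81.30°  ·
  (0,3): δ = 13.40°  ·
  (0,4): δ = 94.46°  ·
  (0,5): δ = 118.02°  ·
  (1,2): δ = 158.08°  ·
  (1,3): δ = 90.18°  ·
  (1,4): δ = 17.69°  ·
  (1,5): δ = 41.24°  ·
  (2,3): δ = 112.10°  ·
  (2,4): δ = 4.23°  ✓
  (2,5): δ = 19.32°  ·
  (3,4): δ = 72.14°  ·
  (3,5): δ = 48.58°  ·
  (4,5): δ = 156.44°  ·
antipodal pairs: 1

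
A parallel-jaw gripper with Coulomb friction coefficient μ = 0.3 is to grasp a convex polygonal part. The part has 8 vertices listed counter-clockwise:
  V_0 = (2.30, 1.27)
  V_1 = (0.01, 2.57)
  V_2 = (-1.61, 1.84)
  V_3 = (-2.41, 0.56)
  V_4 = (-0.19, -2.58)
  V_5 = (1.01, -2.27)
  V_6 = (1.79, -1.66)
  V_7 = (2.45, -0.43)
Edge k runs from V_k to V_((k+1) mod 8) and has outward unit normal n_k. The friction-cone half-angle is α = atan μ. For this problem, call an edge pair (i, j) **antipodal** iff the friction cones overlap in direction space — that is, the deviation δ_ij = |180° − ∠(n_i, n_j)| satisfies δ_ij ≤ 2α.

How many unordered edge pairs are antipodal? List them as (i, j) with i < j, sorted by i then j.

count = 6; pairs: (0,3), (1,4), (1,5), (2,5), (2,6), (3,7)

α = atan 0.3 = 16.70°;  2α = 33.40°
n_0 = (+0.4937, +0.8696)
n_1 = (-0.4108, +0.9117)
n_2 = (-0.8480, +0.5300)
n_3 = (-0.8165, -0.5773)
n_4 = (+0.2501, -0.9682)
n_5 = (+0.6160, -0.7877)
n_6 = (+0.8812, -0.4728)
n_7 = (+0.9961, +0.0879)
  (0,1): δ = 126.16°  ·
  (0,2): δ = 92.42°  ·
  (0,3): δ = 25.16°  ✓
  (0,4): δ = 44.07°  ·
  (0,5): δ = 67.61°  ·
  (0,6): δ = 91.37°  ·
  (0,7): δ = 124.63°  ·
  (1,2): δ = 146.26°  ·
  (1,3): δ = 79.00°  ·
  (1,4): δ = 9.77°  ✓
  (1,5): δ = 13.77°  ✓
  (1,6): δ = 37.53°  ·
  (1,7): δ = 70.79°  ·
  (2,3): δ = 112.73°  ·
  (2,4): δ = 43.51°  ·
  (2,5): δ = 19.97°  ✓
  (2,6): δ = 3.79°  ✓
  (2,7): δ = 37.05°  ·
  (3,4): δ = 110.78°  ·
  (3,5): δ = 87.23°  ·
  (3,6): δ = 63.48°  ·
  (3,7): δ = 30.22°  ✓
  (4,5): δ = 156.46°  ·
  (4,6): δ = 132.70°  ·
  (4,7): δ = 99.44°  ·
  (5,6): δ = 156.24°  ·
  (5,7): δ = 122.98°  ·
  (6,7): δ = 146.74°  ·
antipodal pairs: 6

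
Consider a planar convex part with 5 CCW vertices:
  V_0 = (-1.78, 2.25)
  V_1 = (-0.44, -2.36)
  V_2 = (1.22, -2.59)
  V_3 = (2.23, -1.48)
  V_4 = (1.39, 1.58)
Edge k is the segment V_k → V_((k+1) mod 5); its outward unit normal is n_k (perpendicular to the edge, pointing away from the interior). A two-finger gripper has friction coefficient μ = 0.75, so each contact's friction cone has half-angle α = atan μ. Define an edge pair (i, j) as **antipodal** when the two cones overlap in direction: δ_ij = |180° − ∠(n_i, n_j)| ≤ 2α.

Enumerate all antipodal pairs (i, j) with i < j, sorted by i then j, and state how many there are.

α = atan 0.75 = 36.87°;  2α = 73.74°
n_0 = (-0.9603, -0.2791)
n_1 = (-0.1372, -0.9905)
n_2 = (+0.7396, -0.6730)
n_3 = (+0.9643, +0.2647)
n_4 = (+0.2068, +0.9784)
  (0,1): δ = 114.10°  ·
  (0,2): δ = 58.51°  ✓
  (0,3): δ = 0.86°  ✓
  (0,4): δ = 61.86°  ✓
  (1,2): δ = 124.41°  ·
  (1,3): δ = 66.76°  ✓
  (1,4): δ = 4.05°  ✓
  (2,3): δ = 122.35°  ·
  (2,4): δ = 59.63°  ✓
  (3,4): δ = 117.28°  ·
antipodal pairs: 6

count = 6; pairs: (0,2), (0,3), (0,4), (1,3), (1,4), (2,4)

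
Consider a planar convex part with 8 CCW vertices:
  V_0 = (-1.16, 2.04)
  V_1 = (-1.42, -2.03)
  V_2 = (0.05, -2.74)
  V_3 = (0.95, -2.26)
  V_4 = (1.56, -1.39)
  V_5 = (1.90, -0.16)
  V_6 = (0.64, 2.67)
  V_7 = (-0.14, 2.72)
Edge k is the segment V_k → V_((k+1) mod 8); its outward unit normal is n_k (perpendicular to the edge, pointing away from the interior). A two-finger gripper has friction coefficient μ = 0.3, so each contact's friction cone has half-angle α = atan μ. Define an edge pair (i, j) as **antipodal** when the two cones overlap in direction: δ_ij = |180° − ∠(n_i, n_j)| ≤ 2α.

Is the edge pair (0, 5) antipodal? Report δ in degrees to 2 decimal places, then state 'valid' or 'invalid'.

δ = 27.66°, valid

α = atan 0.3 = 16.70°;  2α = 33.40°
edge 0: e_0 = (-0.26, -4.07);  n_0 = (-0.9980, +0.0638)
edge 5: e_5 = (-1.26, +2.83);  n_5 = (+0.9135, +0.4067)
∠(n_0, n_5) = 152.34°
δ = |180° − 152.34°| = 27.66°
27.66° ≤ 2α = 33.40°  →  valid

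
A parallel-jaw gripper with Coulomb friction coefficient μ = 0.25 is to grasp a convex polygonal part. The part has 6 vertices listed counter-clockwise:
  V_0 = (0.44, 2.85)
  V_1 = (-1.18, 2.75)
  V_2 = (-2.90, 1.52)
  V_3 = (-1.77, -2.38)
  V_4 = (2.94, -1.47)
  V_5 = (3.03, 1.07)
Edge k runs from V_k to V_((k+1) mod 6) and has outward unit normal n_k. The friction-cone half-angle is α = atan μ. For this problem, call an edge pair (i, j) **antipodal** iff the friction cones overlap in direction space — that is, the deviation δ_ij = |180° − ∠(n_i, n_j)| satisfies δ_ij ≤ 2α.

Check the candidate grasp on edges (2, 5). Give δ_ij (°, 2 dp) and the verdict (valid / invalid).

δ = 39.34°, invalid

α = atan 0.25 = 14.04°;  2α = 28.07°
edge 2: e_2 = (+1.13, -3.90);  n_2 = (-0.9605, -0.2783)
edge 5: e_5 = (-2.59, +1.78);  n_5 = (+0.5664, +0.8241)
∠(n_2, n_5) = 140.66°
δ = |180° − 140.66°| = 39.34°
39.34° > 2α = 28.07°  →  invalid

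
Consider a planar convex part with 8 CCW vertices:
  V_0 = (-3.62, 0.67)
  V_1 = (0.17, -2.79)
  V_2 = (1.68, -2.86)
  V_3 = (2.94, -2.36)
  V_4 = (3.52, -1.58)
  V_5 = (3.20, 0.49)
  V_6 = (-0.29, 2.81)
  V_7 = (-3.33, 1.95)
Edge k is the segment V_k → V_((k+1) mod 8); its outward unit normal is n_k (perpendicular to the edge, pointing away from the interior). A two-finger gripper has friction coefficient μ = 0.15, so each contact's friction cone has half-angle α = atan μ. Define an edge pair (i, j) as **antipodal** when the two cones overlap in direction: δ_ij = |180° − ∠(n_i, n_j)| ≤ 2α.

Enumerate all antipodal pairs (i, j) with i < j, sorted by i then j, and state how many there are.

α = atan 0.15 = 8.53°;  2α = 17.06°
n_0 = (-0.6742, -0.7385)
n_1 = (-0.0463, -0.9989)
n_2 = (+0.3688, -0.9295)
n_3 = (+0.8025, -0.5967)
n_4 = (+0.9883, +0.1528)
n_5 = (+0.5536, +0.8328)
n_6 = (-0.2722, +0.9622)
n_7 = (-0.9753, +0.2210)
  (0,1): δ = 140.26°  ·
  (0,2): δ = 115.96°  ·
  (0,3): δ = 84.24°  ·
  (0,4): δ = 38.82°  ·
  (0,5): δ = 8.78°  ✓
  (0,6): δ = 58.19°  ·
  (0,7): δ = 119.63°  ·
  (1,2): δ = 155.70°  ·
  (1,3): δ = 123.98°  ·
  (1,4): δ = 78.56°  ·
  (1,5): δ = 30.96°  ·
  (1,6): δ = 18.45°  ·
  (1,7): δ = 79.89°  ·
  (2,3): δ = 148.28°  ·
  (2,4): δ = 102.86°  ·
  (2,5): δ = 55.26°  ·
  (2,6): δ = 5.85°  ✓
  (2,7): δ = 55.59°  ·
  (3,4): δ = 134.58°  ·
  (3,5): δ = 86.98°  ·
  (3,6): δ = 37.57°  ·
  (3,7): δ = 23.87°  ·
  (4,5): δ = 132.40°  ·
  (4,6): δ = 82.99°  ·
  (4,7): δ = 21.55°  ·
  (5,6): δ = 130.59°  ·
  (5,7): δ = 69.15°  ·
  (6,7): δ = 118.56°  ·
antipodal pairs: 2

count = 2; pairs: (0,5), (2,6)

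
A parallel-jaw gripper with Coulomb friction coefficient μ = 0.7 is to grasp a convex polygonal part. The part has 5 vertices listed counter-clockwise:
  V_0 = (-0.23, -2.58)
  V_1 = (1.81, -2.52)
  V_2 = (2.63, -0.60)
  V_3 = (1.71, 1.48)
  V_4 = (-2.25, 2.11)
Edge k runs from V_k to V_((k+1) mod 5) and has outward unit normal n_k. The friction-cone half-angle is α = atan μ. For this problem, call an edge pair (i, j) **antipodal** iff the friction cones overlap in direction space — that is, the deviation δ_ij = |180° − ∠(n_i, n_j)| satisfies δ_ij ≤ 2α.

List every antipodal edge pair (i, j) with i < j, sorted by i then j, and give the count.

count = 5; pairs: (0,2), (0,3), (1,4), (2,4), (3,4)

α = atan 0.7 = 34.99°;  2α = 69.98°
n_0 = (+0.0294, -0.9996)
n_1 = (+0.9196, -0.3928)
n_2 = (+0.9145, +0.4045)
n_3 = (+0.1571, +0.9876)
n_4 = (-0.9184, -0.3956)
  (0,1): δ = 114.81°  ·
  (0,2): δ = 67.82°  ✓
  (0,3): δ = 10.72°  ✓
  (0,4): δ = 111.62°  ·
  (1,2): δ = 133.01°  ·
  (1,3): δ = 75.91°  ·
  (1,4): δ = 46.43°  ✓
  (2,3): δ = 122.90°  ·
  (2,4): δ = 0.56°  ✓
  (3,4): δ = 57.66°  ✓
antipodal pairs: 5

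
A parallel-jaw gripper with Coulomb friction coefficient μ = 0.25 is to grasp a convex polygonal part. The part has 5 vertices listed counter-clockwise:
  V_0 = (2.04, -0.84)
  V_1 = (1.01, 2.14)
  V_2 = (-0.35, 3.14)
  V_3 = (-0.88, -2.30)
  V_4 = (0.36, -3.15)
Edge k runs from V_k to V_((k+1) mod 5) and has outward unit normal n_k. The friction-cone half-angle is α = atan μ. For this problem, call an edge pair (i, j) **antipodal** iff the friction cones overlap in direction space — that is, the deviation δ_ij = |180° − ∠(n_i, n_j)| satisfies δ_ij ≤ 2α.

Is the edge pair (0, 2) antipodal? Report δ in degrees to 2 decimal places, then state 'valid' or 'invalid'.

α = atan 0.25 = 14.04°;  2α = 28.07°
edge 0: e_0 = (-1.03, +2.98);  n_0 = (+0.9451, +0.3267)
edge 2: e_2 = (-0.53, -5.44);  n_2 = (-0.9953, +0.0970)
∠(n_0, n_2) = 155.37°
δ = |180° − 155.37°| = 24.63°
24.63° ≤ 2α = 28.07°  →  valid

δ = 24.63°, valid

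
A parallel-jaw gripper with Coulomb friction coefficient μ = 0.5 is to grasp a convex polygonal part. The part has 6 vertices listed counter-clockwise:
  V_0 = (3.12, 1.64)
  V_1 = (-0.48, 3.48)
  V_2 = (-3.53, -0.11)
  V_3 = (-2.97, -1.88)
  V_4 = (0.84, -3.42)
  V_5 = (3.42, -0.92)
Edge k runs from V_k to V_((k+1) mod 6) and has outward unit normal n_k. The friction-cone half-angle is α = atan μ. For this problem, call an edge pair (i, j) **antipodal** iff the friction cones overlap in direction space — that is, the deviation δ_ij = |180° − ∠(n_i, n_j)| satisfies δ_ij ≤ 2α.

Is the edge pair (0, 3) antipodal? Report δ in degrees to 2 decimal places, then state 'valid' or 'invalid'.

α = atan 0.5 = 26.57°;  2α = 53.13°
edge 0: e_0 = (-3.60, +1.84);  n_0 = (+0.4551, +0.8904)
edge 3: e_3 = (+3.81, -1.54);  n_3 = (-0.3747, -0.9271)
∠(n_0, n_3) = 174.94°
δ = |180° − 174.94°| = 5.06°
5.06° ≤ 2α = 53.13°  →  valid

δ = 5.06°, valid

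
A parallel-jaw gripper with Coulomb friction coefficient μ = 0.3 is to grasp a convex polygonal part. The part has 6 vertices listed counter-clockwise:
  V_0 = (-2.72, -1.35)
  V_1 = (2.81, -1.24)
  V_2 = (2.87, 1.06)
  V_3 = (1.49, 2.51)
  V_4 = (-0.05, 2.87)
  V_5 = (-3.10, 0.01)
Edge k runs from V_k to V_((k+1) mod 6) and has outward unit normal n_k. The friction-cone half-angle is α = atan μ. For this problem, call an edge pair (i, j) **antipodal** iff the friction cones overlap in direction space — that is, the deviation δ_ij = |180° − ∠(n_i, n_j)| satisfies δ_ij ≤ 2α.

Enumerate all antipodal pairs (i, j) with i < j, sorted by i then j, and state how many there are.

count = 3; pairs: (0,3), (1,5), (2,5)

α = atan 0.3 = 16.70°;  2α = 33.40°
n_0 = (+0.0199, -0.9998)
n_1 = (+0.9997, -0.0261)
n_2 = (+0.7244, +0.6894)
n_3 = (+0.2276, +0.9737)
n_4 = (-0.6840, +0.7295)
n_5 = (-0.9631, -0.2691)
  (0,1): δ = 92.63°  ·
  (0,2): δ = 47.56°  ·
  (0,3): δ = 14.30°  ✓
  (0,4): δ = 42.02°  ·
  (0,5): δ = 104.47°  ·
  (1,2): δ = 134.92°  ·
  (1,3): δ = 101.66°  ·
  (1,4): δ = 45.35°  ·
  (1,5): δ = 17.11°  ✓
  (2,3): δ = 146.74°  ·
  (2,4): δ = 90.42°  ·
  (2,5): δ = 27.97°  ✓
  (3,4): δ = 123.68°  ·
  (3,5): δ = 61.23°  ·
  (4,5): δ = 117.55°  ·
antipodal pairs: 3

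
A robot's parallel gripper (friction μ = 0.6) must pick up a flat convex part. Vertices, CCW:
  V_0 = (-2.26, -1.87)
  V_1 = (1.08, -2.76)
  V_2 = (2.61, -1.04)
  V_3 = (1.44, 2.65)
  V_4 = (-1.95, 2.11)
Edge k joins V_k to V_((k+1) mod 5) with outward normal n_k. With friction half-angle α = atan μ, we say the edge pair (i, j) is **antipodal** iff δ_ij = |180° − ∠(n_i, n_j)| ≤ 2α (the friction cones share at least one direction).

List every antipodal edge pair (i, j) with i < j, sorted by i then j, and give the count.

count = 5; pairs: (0,2), (0,3), (1,3), (1,4), (2,4)

α = atan 0.6 = 30.96°;  2α = 61.93°
n_0 = (-0.2575, -0.9663)
n_1 = (+0.7472, -0.6646)
n_2 = (+0.9532, +0.3022)
n_3 = (-0.1573, +0.9875)
n_4 = (-0.9970, +0.0777)
  (0,1): δ = 116.73°  ·
  (0,2): δ = 57.49°  ✓
  (0,3): δ = 23.97°  ✓
  (0,4): δ = 100.47°  ·
  (1,2): δ = 120.75°  ·
  (1,3): δ = 39.30°  ✓
  (1,4): δ = 37.20°  ✓
  (2,3): δ = 98.54°  ·
  (2,4): δ = 22.05°  ✓
  (3,4): δ = 103.50°  ·
antipodal pairs: 5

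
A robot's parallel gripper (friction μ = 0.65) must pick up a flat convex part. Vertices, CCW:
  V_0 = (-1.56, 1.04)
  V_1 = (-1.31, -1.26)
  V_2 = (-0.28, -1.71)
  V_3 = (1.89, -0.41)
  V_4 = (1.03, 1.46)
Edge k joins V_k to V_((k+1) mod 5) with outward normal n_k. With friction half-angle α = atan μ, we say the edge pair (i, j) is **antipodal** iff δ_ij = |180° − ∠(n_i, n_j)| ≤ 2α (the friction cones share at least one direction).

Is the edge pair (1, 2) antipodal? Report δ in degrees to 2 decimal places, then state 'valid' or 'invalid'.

α = atan 0.65 = 33.02°;  2α = 66.05°
edge 1: e_1 = (+1.03, -0.45);  n_1 = (-0.4004, -0.9164)
edge 2: e_2 = (+2.17, +1.30);  n_2 = (+0.5139, -0.8578)
∠(n_1, n_2) = 54.53°
δ = |180° − 54.53°| = 125.47°
125.47° > 2α = 66.05°  →  invalid

δ = 125.47°, invalid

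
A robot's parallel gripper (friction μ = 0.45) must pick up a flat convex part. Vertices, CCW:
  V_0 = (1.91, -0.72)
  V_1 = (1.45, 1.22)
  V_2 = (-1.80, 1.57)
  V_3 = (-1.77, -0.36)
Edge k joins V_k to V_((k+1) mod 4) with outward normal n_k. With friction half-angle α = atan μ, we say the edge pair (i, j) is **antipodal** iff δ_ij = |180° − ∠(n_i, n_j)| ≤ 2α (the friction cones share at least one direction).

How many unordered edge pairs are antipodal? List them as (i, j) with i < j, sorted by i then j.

count = 2; pairs: (0,2), (1,3)

α = atan 0.45 = 24.23°;  2α = 48.46°
n_0 = (+0.9730, +0.2307)
n_1 = (+0.1071, +0.9943)
n_2 = (-0.9999, -0.0155)
n_3 = (-0.0974, -0.9952)
  (0,1): δ = 109.49°  ·
  (0,2): δ = 12.45°  ✓
  (0,3): δ = 71.07°  ·
  (1,2): δ = 82.96°  ·
  (1,3): δ = 0.56°  ✓
  (2,3): δ = 96.48°  ·
antipodal pairs: 2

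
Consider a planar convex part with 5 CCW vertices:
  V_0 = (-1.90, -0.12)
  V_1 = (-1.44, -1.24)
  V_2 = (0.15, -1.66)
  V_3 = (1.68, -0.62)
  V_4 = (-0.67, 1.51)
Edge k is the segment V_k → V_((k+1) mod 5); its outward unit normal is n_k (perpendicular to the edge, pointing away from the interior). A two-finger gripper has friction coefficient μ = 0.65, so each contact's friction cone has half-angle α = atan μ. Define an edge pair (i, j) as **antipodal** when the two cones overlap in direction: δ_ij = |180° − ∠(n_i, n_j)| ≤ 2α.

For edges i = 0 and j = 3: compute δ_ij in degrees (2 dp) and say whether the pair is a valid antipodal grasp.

α = atan 0.65 = 33.02°;  2α = 66.05°
edge 0: e_0 = (+0.46, -1.12);  n_0 = (-0.9250, -0.3799)
edge 3: e_3 = (-2.35, +2.13);  n_3 = (+0.6716, +0.7409)
∠(n_0, n_3) = 154.52°
δ = |180° − 154.52°| = 25.48°
25.48° ≤ 2α = 66.05°  →  valid

δ = 25.48°, valid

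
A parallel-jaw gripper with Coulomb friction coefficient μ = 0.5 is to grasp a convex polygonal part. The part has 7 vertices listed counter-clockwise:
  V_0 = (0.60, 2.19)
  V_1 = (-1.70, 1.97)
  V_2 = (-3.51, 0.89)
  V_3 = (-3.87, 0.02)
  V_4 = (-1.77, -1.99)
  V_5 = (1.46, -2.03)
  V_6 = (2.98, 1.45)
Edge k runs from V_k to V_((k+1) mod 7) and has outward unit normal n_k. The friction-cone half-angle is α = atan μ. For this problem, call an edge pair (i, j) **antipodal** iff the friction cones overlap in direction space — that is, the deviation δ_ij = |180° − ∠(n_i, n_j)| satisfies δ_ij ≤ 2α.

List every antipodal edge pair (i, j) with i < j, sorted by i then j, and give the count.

α = atan 0.5 = 26.57°;  2α = 53.13°
n_0 = (-0.0952, +0.9955)
n_1 = (-0.5124, +0.8587)
n_2 = (-0.9240, +0.3824)
n_3 = (-0.6915, -0.7224)
n_4 = (-0.0124, -0.9999)
n_5 = (+0.9164, -0.4003)
n_6 = (+0.2969, +0.9549)
  (0,1): δ = 154.64°  ·
  (0,2): δ = 117.94°  ·
  (0,3): δ = 49.21°  ✓
  (0,4): δ = 6.17°  ✓
  (0,5): δ = 60.94°  ·
  (0,6): δ = 157.26°  ·
  (1,2): δ = 143.30°  ·
  (1,3): δ = 74.57°  ·
  (1,4): δ = 31.53°  ✓
  (1,5): δ = 35.58°  ✓
  (1,6): δ = 131.90°  ·
  (2,3): δ = 111.27°  ·
  (2,4): δ = 68.23°  ·
  (2,5): δ = 1.12°  ✓
  (2,6): δ = 95.21°  ·
  (3,4): δ = 136.96°  ·
  (3,5): δ = 69.85°  ·
  (3,6): δ = 26.47°  ✓
  (4,5): δ = 112.89°  ·
  (4,6): δ = 16.56°  ✓
  (5,6): δ = 83.68°  ·
antipodal pairs: 7

count = 7; pairs: (0,3), (0,4), (1,4), (1,5), (2,5), (3,6), (4,6)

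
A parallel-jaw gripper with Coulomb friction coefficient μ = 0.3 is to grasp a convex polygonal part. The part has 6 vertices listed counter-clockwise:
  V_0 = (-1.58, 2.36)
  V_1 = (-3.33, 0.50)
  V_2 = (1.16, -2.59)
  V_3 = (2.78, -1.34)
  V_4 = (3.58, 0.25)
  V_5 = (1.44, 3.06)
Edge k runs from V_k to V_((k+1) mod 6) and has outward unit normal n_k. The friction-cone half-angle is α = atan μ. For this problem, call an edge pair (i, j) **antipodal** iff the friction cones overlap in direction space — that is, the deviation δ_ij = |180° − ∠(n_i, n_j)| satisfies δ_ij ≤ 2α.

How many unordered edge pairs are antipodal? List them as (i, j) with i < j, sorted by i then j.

α = atan 0.3 = 16.70°;  2α = 33.40°
n_0 = (-0.7283, +0.6852)
n_1 = (-0.5669, -0.8238)
n_2 = (+0.6109, -0.7917)
n_3 = (+0.8933, -0.4495)
n_4 = (+0.7956, +0.6059)
n_5 = (-0.2258, +0.9742)
  (0,1): δ = 81.28°  ·
  (0,2): δ = 9.09°  ✓
  (0,3): δ = 16.55°  ✓
  (0,4): δ = 80.55°  ·
  (0,5): δ = 146.30°  ·
  (1,2): δ = 107.81°  ·
  (1,3): δ = 82.17°  ·
  (1,4): δ = 18.17°  ✓
  (1,5): δ = 47.59°  ·
  (2,3): δ = 154.36°  ·
  (2,4): δ = 90.36°  ·
  (2,5): δ = 24.60°  ✓
  (3,4): δ = 116.00°  ·
  (3,5): δ = 50.24°  ·
  (4,5): δ = 114.24°  ·
antipodal pairs: 4

count = 4; pairs: (0,2), (0,3), (1,4), (2,5)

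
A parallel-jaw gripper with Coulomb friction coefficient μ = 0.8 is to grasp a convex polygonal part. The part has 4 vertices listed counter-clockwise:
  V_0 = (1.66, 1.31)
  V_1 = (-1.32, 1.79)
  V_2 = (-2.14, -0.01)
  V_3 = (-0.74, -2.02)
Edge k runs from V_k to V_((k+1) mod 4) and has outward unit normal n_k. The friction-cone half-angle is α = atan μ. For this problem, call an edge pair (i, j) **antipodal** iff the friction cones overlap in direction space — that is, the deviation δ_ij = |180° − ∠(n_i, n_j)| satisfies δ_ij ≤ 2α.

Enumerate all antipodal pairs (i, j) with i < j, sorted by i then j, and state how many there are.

count = 4; pairs: (0,2), (0,3), (1,3), (2,3)

α = atan 0.8 = 38.66°;  2α = 77.32°
n_0 = (+0.1590, +0.9873)
n_1 = (-0.9100, +0.4146)
n_2 = (-0.8206, -0.5715)
n_3 = (+0.8113, -0.5847)
  (0,1): δ = 105.34°  ·
  (0,2): δ = 45.99°  ✓
  (0,3): δ = 63.37°  ✓
  (1,2): δ = 120.65°  ·
  (1,3): δ = 11.29°  ✓
  (2,3): δ = 70.64°  ✓
antipodal pairs: 4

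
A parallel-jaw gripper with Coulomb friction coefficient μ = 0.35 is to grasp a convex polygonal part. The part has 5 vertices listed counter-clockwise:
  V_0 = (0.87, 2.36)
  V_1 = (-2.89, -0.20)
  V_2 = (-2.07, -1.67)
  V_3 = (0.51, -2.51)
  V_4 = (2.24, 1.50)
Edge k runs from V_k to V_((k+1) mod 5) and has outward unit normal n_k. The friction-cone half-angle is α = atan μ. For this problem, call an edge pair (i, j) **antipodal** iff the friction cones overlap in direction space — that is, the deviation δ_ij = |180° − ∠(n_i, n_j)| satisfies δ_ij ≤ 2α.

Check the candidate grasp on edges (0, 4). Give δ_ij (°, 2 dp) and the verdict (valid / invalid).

α = atan 0.35 = 19.29°;  2α = 38.58°
edge 0: e_0 = (-3.76, -2.56);  n_0 = (-0.5628, +0.8266)
edge 4: e_4 = (-1.37, +0.86);  n_4 = (+0.5317, +0.8470)
∠(n_0, n_4) = 66.37°
δ = |180° − 66.37°| = 113.63°
113.63° > 2α = 38.58°  →  invalid

δ = 113.63°, invalid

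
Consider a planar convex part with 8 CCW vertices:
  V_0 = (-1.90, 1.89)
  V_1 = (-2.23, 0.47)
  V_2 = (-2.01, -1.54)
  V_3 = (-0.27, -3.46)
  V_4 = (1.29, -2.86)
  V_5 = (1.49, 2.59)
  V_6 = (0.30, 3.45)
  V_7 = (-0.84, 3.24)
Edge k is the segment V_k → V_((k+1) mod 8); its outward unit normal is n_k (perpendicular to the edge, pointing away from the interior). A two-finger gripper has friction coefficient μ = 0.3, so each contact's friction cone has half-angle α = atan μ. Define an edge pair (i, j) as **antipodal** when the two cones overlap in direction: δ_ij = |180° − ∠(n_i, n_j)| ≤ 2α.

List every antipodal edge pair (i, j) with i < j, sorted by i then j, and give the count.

α = atan 0.3 = 16.70°;  2α = 33.40°
n_0 = (-0.9740, +0.2264)
n_1 = (-0.9941, -0.1088)
n_2 = (-0.7410, -0.6715)
n_3 = (+0.3590, -0.9333)
n_4 = (+0.9993, -0.0367)
n_5 = (+0.5857, +0.8105)
n_6 = (-0.1812, +0.9835)
n_7 = (-0.7865, +0.6176)
  (0,1): δ = 160.67°  ·
  (0,2): δ = 124.73°  ·
  (0,3): δ = 55.88°  ·
  (0,4): δ = 10.98°  ✓
  (0,5): δ = 67.23°  ·
  (0,6): δ = 113.52°  ·
  (0,7): δ = 154.94°  ·
  (1,2): δ = 144.06°  ·
  (1,3): δ = 75.21°  ·
  (1,4): δ = 8.35°  ✓
  (1,5): δ = 47.90°  ·
  (1,6): δ = 94.19°  ·
  (1,7): δ = 135.62°  ·
  (2,3): δ = 111.15°  ·
  (2,4): δ = 44.29°  ·
  (2,5): δ = 11.96°  ✓
  (2,6): δ = 58.25°  ·
  (2,7): δ = 99.68°  ·
  (3,4): δ = 113.14°  ·
  (3,5): δ = 56.89°  ·
  (3,6): δ = 10.60°  ✓
  (3,7): δ = 30.82°  ✓
  (4,5): δ = 123.75°  ·
  (4,6): δ = 77.46°  ·
  (4,7): δ = 36.04°  ·
  (5,6): δ = 133.71°  ·
  (5,7): δ = 92.28°  ·
  (6,7): δ = 138.58°  ·
antipodal pairs: 5

count = 5; pairs: (0,4), (1,4), (2,5), (3,6), (3,7)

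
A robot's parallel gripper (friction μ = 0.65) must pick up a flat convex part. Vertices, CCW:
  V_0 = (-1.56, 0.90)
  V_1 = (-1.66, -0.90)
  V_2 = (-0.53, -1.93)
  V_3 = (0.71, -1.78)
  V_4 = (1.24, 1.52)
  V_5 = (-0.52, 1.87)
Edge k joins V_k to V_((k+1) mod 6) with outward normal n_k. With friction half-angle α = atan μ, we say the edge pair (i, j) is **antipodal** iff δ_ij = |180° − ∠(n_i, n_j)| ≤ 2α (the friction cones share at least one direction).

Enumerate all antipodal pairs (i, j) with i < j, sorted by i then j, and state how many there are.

α = atan 0.65 = 33.02°;  2α = 66.05°
n_0 = (-0.9985, +0.0555)
n_1 = (-0.6736, -0.7391)
n_2 = (+0.1201, -0.9928)
n_3 = (+0.9873, -0.1586)
n_4 = (+0.1950, +0.9808)
n_5 = (-0.6821, +0.7313)
  (0,1): δ = 129.17°  ·
  (0,2): δ = 79.92°  ·
  (0,3): δ = 5.94°  ✓
  (0,4): δ = 81.93°  ·
  (0,5): δ = 136.19°  ·
  (1,2): δ = 130.75°  ·
  (1,3): δ = 56.77°  ✓
  (1,4): δ = 31.10°  ✓
  (1,5): δ = 85.35°  ·
  (2,3): δ = 106.02°  ·
  (2,4): δ = 18.14°  ✓
  (2,5): δ = 36.11°  ✓
  (3,4): δ = 92.12°  ·
  (3,5): δ = 37.87°  ✓
  (4,5): δ = 125.75°  ·
antipodal pairs: 6

count = 6; pairs: (0,3), (1,3), (1,4), (2,4), (2,5), (3,5)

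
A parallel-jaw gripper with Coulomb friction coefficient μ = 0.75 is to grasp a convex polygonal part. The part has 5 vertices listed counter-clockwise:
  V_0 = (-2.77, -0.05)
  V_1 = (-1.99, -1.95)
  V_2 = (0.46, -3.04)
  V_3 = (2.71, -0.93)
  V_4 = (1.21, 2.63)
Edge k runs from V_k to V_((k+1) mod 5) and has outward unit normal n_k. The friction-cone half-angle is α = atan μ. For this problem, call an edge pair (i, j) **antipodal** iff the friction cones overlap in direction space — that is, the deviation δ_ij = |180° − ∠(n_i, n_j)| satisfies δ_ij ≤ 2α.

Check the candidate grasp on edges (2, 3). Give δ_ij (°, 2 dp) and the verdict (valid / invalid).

α = atan 0.75 = 36.87°;  2α = 73.74°
edge 2: e_2 = (+2.25, +2.11);  n_2 = (+0.6840, -0.7294)
edge 3: e_3 = (-1.50, +3.56);  n_3 = (+0.9215, +0.3883)
∠(n_2, n_3) = 69.69°
δ = |180° − 69.69°| = 110.31°
110.31° > 2α = 73.74°  →  invalid

δ = 110.31°, invalid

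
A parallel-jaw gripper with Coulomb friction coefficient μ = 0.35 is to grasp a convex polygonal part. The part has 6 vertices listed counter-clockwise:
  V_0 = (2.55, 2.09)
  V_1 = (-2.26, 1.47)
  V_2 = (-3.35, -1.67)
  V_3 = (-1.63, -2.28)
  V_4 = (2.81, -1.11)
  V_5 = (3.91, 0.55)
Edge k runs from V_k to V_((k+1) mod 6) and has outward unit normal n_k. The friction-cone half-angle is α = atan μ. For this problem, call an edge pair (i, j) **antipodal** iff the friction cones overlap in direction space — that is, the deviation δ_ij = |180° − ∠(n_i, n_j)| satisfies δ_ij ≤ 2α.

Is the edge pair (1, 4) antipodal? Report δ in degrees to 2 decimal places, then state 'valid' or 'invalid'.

δ = 14.39°, valid

α = atan 0.35 = 19.29°;  2α = 38.58°
edge 1: e_1 = (-1.09, -3.14);  n_1 = (-0.9447, +0.3279)
edge 4: e_4 = (+1.10, +1.66);  n_4 = (+0.8336, -0.5524)
∠(n_1, n_4) = 165.61°
δ = |180° − 165.61°| = 14.39°
14.39° ≤ 2α = 38.58°  →  valid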